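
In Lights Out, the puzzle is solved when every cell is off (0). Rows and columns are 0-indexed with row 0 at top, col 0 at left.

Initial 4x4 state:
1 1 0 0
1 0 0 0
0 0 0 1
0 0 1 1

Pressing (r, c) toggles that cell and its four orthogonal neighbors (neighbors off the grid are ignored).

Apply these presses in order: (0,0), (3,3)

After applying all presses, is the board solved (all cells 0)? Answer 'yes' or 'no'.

After press 1 at (0,0):
0 0 0 0
0 0 0 0
0 0 0 1
0 0 1 1

After press 2 at (3,3):
0 0 0 0
0 0 0 0
0 0 0 0
0 0 0 0

Lights still on: 0

Answer: yes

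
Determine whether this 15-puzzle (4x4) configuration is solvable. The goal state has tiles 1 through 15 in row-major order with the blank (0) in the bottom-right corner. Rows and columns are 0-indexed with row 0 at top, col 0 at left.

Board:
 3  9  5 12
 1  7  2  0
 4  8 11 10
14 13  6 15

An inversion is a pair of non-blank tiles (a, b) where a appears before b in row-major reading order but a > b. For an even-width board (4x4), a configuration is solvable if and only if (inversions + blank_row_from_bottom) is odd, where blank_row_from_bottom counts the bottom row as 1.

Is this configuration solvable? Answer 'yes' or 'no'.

Inversions: 30
Blank is in row 1 (0-indexed from top), which is row 3 counting from the bottom (bottom = 1).
30 + 3 = 33, which is odd, so the puzzle is solvable.

Answer: yes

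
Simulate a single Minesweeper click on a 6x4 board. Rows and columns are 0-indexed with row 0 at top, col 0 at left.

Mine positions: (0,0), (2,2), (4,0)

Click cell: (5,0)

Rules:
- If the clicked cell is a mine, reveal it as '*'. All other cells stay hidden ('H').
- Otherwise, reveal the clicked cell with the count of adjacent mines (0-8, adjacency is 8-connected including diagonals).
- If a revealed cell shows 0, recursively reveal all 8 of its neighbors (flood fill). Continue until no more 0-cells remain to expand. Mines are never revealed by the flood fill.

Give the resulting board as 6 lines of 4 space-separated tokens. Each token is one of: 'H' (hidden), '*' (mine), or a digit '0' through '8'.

H H H H
H H H H
H H H H
H H H H
H H H H
1 H H H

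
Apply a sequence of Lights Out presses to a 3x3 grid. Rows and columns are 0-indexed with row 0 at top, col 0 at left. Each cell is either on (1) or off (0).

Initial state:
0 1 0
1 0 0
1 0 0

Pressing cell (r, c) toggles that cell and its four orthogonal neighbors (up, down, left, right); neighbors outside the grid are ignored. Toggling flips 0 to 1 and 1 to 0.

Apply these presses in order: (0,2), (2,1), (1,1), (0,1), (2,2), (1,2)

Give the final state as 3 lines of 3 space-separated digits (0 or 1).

After press 1 at (0,2):
0 0 1
1 0 1
1 0 0

After press 2 at (2,1):
0 0 1
1 1 1
0 1 1

After press 3 at (1,1):
0 1 1
0 0 0
0 0 1

After press 4 at (0,1):
1 0 0
0 1 0
0 0 1

After press 5 at (2,2):
1 0 0
0 1 1
0 1 0

After press 6 at (1,2):
1 0 1
0 0 0
0 1 1

Answer: 1 0 1
0 0 0
0 1 1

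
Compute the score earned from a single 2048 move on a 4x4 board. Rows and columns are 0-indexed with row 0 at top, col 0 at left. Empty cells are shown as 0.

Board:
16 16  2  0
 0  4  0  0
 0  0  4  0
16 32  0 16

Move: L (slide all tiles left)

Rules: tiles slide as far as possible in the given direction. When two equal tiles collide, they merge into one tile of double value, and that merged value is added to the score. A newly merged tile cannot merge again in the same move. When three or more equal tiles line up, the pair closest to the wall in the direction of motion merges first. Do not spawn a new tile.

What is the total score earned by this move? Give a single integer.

Answer: 32

Derivation:
Slide left:
row 0: [16, 16, 2, 0] -> [32, 2, 0, 0]  score +32 (running 32)
row 1: [0, 4, 0, 0] -> [4, 0, 0, 0]  score +0 (running 32)
row 2: [0, 0, 4, 0] -> [4, 0, 0, 0]  score +0 (running 32)
row 3: [16, 32, 0, 16] -> [16, 32, 16, 0]  score +0 (running 32)
Board after move:
32  2  0  0
 4  0  0  0
 4  0  0  0
16 32 16  0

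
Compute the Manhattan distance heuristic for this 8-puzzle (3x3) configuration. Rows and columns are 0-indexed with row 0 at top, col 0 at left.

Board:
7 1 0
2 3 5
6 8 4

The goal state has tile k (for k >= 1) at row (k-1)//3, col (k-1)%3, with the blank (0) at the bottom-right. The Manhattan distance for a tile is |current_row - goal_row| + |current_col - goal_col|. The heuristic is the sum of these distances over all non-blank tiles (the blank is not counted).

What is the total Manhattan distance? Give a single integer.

Tile 7: (0,0)->(2,0) = 2
Tile 1: (0,1)->(0,0) = 1
Tile 2: (1,0)->(0,1) = 2
Tile 3: (1,1)->(0,2) = 2
Tile 5: (1,2)->(1,1) = 1
Tile 6: (2,0)->(1,2) = 3
Tile 8: (2,1)->(2,1) = 0
Tile 4: (2,2)->(1,0) = 3
Sum: 2 + 1 + 2 + 2 + 1 + 3 + 0 + 3 = 14

Answer: 14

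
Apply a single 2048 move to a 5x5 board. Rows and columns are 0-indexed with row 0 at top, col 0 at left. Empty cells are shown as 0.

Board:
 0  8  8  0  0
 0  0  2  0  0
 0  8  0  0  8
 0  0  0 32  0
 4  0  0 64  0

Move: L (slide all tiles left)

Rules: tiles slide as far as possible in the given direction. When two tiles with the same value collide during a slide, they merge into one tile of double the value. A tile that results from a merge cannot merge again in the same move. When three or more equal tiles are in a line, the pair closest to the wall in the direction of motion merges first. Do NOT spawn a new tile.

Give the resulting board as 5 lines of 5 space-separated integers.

Answer: 16  0  0  0  0
 2  0  0  0  0
16  0  0  0  0
32  0  0  0  0
 4 64  0  0  0

Derivation:
Slide left:
row 0: [0, 8, 8, 0, 0] -> [16, 0, 0, 0, 0]
row 1: [0, 0, 2, 0, 0] -> [2, 0, 0, 0, 0]
row 2: [0, 8, 0, 0, 8] -> [16, 0, 0, 0, 0]
row 3: [0, 0, 0, 32, 0] -> [32, 0, 0, 0, 0]
row 4: [4, 0, 0, 64, 0] -> [4, 64, 0, 0, 0]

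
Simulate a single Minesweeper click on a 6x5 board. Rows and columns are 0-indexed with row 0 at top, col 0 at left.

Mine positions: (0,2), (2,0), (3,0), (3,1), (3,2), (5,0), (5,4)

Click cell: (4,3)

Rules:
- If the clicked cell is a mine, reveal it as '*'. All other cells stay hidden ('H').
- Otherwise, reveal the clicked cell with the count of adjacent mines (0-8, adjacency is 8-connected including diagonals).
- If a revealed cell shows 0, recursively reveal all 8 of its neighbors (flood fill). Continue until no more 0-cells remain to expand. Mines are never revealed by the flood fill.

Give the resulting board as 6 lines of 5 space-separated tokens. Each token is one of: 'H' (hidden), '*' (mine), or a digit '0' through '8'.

H H H H H
H H H H H
H H H H H
H H H H H
H H H 2 H
H H H H H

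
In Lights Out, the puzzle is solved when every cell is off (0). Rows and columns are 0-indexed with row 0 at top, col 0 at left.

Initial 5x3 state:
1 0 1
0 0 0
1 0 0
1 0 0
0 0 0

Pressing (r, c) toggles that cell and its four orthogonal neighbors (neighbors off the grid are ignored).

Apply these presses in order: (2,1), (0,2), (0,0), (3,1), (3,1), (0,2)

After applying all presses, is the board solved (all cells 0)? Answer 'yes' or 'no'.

Answer: no

Derivation:
After press 1 at (2,1):
1 0 1
0 1 0
0 1 1
1 1 0
0 0 0

After press 2 at (0,2):
1 1 0
0 1 1
0 1 1
1 1 0
0 0 0

After press 3 at (0,0):
0 0 0
1 1 1
0 1 1
1 1 0
0 0 0

After press 4 at (3,1):
0 0 0
1 1 1
0 0 1
0 0 1
0 1 0

After press 5 at (3,1):
0 0 0
1 1 1
0 1 1
1 1 0
0 0 0

After press 6 at (0,2):
0 1 1
1 1 0
0 1 1
1 1 0
0 0 0

Lights still on: 8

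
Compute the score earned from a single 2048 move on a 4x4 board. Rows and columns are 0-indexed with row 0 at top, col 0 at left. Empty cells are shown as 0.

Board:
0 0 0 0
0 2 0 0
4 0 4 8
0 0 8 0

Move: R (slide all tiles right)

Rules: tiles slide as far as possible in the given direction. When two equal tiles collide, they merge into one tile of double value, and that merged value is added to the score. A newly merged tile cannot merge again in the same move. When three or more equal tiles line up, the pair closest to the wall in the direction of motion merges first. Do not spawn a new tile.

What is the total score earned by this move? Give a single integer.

Slide right:
row 0: [0, 0, 0, 0] -> [0, 0, 0, 0]  score +0 (running 0)
row 1: [0, 2, 0, 0] -> [0, 0, 0, 2]  score +0 (running 0)
row 2: [4, 0, 4, 8] -> [0, 0, 8, 8]  score +8 (running 8)
row 3: [0, 0, 8, 0] -> [0, 0, 0, 8]  score +0 (running 8)
Board after move:
0 0 0 0
0 0 0 2
0 0 8 8
0 0 0 8

Answer: 8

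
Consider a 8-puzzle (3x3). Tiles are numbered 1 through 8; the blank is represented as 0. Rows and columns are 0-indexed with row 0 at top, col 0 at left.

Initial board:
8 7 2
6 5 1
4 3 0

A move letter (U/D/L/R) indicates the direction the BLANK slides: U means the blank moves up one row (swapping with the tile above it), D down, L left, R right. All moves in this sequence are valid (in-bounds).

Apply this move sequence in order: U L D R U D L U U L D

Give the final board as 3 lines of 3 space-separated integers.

After move 1 (U):
8 7 2
6 5 0
4 3 1

After move 2 (L):
8 7 2
6 0 5
4 3 1

After move 3 (D):
8 7 2
6 3 5
4 0 1

After move 4 (R):
8 7 2
6 3 5
4 1 0

After move 5 (U):
8 7 2
6 3 0
4 1 5

After move 6 (D):
8 7 2
6 3 5
4 1 0

After move 7 (L):
8 7 2
6 3 5
4 0 1

After move 8 (U):
8 7 2
6 0 5
4 3 1

After move 9 (U):
8 0 2
6 7 5
4 3 1

After move 10 (L):
0 8 2
6 7 5
4 3 1

After move 11 (D):
6 8 2
0 7 5
4 3 1

Answer: 6 8 2
0 7 5
4 3 1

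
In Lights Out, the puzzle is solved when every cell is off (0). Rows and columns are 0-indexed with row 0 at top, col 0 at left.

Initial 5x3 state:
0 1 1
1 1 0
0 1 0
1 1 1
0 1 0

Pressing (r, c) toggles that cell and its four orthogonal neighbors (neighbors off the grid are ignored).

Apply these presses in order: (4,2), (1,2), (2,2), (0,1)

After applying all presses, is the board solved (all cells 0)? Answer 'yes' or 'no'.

Answer: no

Derivation:
After press 1 at (4,2):
0 1 1
1 1 0
0 1 0
1 1 0
0 0 1

After press 2 at (1,2):
0 1 0
1 0 1
0 1 1
1 1 0
0 0 1

After press 3 at (2,2):
0 1 0
1 0 0
0 0 0
1 1 1
0 0 1

After press 4 at (0,1):
1 0 1
1 1 0
0 0 0
1 1 1
0 0 1

Lights still on: 8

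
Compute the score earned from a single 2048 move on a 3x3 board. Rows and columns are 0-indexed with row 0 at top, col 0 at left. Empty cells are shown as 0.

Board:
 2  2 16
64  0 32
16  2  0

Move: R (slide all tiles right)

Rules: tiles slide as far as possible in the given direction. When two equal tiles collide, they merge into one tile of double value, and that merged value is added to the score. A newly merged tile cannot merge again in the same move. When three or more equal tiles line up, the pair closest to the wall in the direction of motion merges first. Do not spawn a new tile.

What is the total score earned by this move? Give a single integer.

Slide right:
row 0: [2, 2, 16] -> [0, 4, 16]  score +4 (running 4)
row 1: [64, 0, 32] -> [0, 64, 32]  score +0 (running 4)
row 2: [16, 2, 0] -> [0, 16, 2]  score +0 (running 4)
Board after move:
 0  4 16
 0 64 32
 0 16  2

Answer: 4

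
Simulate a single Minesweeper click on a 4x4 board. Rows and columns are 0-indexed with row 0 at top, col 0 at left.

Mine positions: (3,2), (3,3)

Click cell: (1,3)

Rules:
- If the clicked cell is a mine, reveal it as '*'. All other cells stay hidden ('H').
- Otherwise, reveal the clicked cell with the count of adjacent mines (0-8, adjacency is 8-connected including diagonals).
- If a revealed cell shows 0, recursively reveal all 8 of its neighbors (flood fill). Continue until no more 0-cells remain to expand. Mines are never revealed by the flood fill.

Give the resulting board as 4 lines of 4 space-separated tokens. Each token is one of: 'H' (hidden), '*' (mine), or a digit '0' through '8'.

0 0 0 0
0 0 0 0
0 1 2 2
0 1 H H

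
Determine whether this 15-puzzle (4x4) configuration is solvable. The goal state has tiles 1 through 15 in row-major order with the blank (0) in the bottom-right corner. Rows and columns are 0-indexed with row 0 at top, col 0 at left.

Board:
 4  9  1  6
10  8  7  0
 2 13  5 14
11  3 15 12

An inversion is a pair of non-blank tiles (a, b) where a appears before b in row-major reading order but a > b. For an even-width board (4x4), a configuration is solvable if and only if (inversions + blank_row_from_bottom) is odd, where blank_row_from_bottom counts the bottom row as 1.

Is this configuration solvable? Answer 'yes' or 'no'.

Inversions: 35
Blank is in row 1 (0-indexed from top), which is row 3 counting from the bottom (bottom = 1).
35 + 3 = 38, which is even, so the puzzle is not solvable.

Answer: no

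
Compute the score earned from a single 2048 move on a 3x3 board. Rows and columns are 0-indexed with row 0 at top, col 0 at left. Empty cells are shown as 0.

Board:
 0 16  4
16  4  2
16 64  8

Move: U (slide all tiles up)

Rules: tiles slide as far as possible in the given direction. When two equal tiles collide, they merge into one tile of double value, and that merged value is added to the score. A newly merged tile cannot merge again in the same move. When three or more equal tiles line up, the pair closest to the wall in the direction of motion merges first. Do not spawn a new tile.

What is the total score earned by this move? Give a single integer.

Answer: 32

Derivation:
Slide up:
col 0: [0, 16, 16] -> [32, 0, 0]  score +32 (running 32)
col 1: [16, 4, 64] -> [16, 4, 64]  score +0 (running 32)
col 2: [4, 2, 8] -> [4, 2, 8]  score +0 (running 32)
Board after move:
32 16  4
 0  4  2
 0 64  8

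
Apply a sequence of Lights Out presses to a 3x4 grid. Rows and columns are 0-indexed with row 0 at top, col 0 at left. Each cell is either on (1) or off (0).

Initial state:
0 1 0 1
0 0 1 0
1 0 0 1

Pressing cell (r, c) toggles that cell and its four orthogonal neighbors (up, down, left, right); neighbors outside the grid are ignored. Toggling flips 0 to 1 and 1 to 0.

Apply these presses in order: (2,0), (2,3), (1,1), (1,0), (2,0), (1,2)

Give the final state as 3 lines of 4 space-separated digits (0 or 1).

After press 1 at (2,0):
0 1 0 1
1 0 1 0
0 1 0 1

After press 2 at (2,3):
0 1 0 1
1 0 1 1
0 1 1 0

After press 3 at (1,1):
0 0 0 1
0 1 0 1
0 0 1 0

After press 4 at (1,0):
1 0 0 1
1 0 0 1
1 0 1 0

After press 5 at (2,0):
1 0 0 1
0 0 0 1
0 1 1 0

After press 6 at (1,2):
1 0 1 1
0 1 1 0
0 1 0 0

Answer: 1 0 1 1
0 1 1 0
0 1 0 0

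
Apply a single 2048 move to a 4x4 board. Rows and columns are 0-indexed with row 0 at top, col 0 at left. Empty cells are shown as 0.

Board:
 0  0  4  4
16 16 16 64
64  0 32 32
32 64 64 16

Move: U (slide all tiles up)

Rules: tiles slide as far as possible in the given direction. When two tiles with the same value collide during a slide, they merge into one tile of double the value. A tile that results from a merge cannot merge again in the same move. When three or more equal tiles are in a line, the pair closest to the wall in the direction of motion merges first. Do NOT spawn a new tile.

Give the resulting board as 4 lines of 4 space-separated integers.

Answer: 16 16  4  4
64 64 16 64
32  0 32 32
 0  0 64 16

Derivation:
Slide up:
col 0: [0, 16, 64, 32] -> [16, 64, 32, 0]
col 1: [0, 16, 0, 64] -> [16, 64, 0, 0]
col 2: [4, 16, 32, 64] -> [4, 16, 32, 64]
col 3: [4, 64, 32, 16] -> [4, 64, 32, 16]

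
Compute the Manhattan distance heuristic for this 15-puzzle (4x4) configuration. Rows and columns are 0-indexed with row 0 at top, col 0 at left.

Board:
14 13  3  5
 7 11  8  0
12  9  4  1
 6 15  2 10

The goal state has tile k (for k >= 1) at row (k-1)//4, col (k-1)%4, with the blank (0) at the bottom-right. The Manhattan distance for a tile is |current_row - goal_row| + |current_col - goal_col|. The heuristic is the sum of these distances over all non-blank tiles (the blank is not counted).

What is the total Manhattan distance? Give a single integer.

Answer: 40

Derivation:
Tile 14: (0,0)->(3,1) = 4
Tile 13: (0,1)->(3,0) = 4
Tile 3: (0,2)->(0,2) = 0
Tile 5: (0,3)->(1,0) = 4
Tile 7: (1,0)->(1,2) = 2
Tile 11: (1,1)->(2,2) = 2
Tile 8: (1,2)->(1,3) = 1
Tile 12: (2,0)->(2,3) = 3
Tile 9: (2,1)->(2,0) = 1
Tile 4: (2,2)->(0,3) = 3
Tile 1: (2,3)->(0,0) = 5
Tile 6: (3,0)->(1,1) = 3
Tile 15: (3,1)->(3,2) = 1
Tile 2: (3,2)->(0,1) = 4
Tile 10: (3,3)->(2,1) = 3
Sum: 4 + 4 + 0 + 4 + 2 + 2 + 1 + 3 + 1 + 3 + 5 + 3 + 1 + 4 + 3 = 40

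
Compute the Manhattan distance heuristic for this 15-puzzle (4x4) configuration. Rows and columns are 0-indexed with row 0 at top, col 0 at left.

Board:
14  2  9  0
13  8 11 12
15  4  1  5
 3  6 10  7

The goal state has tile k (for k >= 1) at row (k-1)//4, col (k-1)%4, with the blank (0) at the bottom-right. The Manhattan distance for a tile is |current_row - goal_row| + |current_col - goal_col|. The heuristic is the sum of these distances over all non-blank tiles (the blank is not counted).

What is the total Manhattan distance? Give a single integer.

Answer: 41

Derivation:
Tile 14: (0,0)->(3,1) = 4
Tile 2: (0,1)->(0,1) = 0
Tile 9: (0,2)->(2,0) = 4
Tile 13: (1,0)->(3,0) = 2
Tile 8: (1,1)->(1,3) = 2
Tile 11: (1,2)->(2,2) = 1
Tile 12: (1,3)->(2,3) = 1
Tile 15: (2,0)->(3,2) = 3
Tile 4: (2,1)->(0,3) = 4
Tile 1: (2,2)->(0,0) = 4
Tile 5: (2,3)->(1,0) = 4
Tile 3: (3,0)->(0,2) = 5
Tile 6: (3,1)->(1,1) = 2
Tile 10: (3,2)->(2,1) = 2
Tile 7: (3,3)->(1,2) = 3
Sum: 4 + 0 + 4 + 2 + 2 + 1 + 1 + 3 + 4 + 4 + 4 + 5 + 2 + 2 + 3 = 41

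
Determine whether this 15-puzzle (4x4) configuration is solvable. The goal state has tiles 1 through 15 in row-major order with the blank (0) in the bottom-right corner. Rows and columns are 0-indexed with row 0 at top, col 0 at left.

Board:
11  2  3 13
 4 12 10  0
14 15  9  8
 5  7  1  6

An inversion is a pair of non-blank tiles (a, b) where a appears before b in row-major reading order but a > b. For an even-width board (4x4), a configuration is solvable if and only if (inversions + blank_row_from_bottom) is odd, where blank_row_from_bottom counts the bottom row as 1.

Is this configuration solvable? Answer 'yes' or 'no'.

Answer: no

Derivation:
Inversions: 59
Blank is in row 1 (0-indexed from top), which is row 3 counting from the bottom (bottom = 1).
59 + 3 = 62, which is even, so the puzzle is not solvable.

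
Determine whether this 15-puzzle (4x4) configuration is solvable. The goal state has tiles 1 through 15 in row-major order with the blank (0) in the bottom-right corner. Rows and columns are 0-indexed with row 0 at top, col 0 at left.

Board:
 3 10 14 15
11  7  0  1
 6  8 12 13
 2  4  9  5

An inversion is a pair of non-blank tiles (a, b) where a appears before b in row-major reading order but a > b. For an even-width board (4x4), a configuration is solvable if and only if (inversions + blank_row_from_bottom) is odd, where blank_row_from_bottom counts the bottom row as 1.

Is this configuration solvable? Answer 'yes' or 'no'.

Inversions: 60
Blank is in row 1 (0-indexed from top), which is row 3 counting from the bottom (bottom = 1).
60 + 3 = 63, which is odd, so the puzzle is solvable.

Answer: yes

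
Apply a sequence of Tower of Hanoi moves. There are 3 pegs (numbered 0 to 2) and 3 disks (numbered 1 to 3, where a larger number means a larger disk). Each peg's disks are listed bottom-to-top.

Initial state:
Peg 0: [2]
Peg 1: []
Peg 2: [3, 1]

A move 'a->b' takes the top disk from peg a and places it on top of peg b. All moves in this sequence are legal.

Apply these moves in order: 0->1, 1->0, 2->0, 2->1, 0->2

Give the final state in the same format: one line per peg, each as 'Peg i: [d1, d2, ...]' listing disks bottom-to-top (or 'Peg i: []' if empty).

Answer: Peg 0: [2]
Peg 1: [3]
Peg 2: [1]

Derivation:
After move 1 (0->1):
Peg 0: []
Peg 1: [2]
Peg 2: [3, 1]

After move 2 (1->0):
Peg 0: [2]
Peg 1: []
Peg 2: [3, 1]

After move 3 (2->0):
Peg 0: [2, 1]
Peg 1: []
Peg 2: [3]

After move 4 (2->1):
Peg 0: [2, 1]
Peg 1: [3]
Peg 2: []

After move 5 (0->2):
Peg 0: [2]
Peg 1: [3]
Peg 2: [1]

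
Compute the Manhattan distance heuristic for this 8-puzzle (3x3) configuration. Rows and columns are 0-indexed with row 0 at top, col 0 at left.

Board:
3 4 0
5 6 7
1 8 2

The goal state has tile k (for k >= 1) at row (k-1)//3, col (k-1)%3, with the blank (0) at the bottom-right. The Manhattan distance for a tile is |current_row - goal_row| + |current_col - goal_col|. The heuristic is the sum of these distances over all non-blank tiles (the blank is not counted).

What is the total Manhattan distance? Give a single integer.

Tile 3: (0,0)->(0,2) = 2
Tile 4: (0,1)->(1,0) = 2
Tile 5: (1,0)->(1,1) = 1
Tile 6: (1,1)->(1,2) = 1
Tile 7: (1,2)->(2,0) = 3
Tile 1: (2,0)->(0,0) = 2
Tile 8: (2,1)->(2,1) = 0
Tile 2: (2,2)->(0,1) = 3
Sum: 2 + 2 + 1 + 1 + 3 + 2 + 0 + 3 = 14

Answer: 14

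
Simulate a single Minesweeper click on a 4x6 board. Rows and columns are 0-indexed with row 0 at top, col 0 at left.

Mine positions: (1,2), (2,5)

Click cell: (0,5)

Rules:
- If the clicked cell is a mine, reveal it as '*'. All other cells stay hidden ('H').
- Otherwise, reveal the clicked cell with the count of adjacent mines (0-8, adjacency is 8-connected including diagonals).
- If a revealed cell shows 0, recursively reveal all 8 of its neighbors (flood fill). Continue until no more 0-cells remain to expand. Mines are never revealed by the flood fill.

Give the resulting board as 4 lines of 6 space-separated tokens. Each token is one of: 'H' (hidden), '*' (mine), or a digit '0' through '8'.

H H H 1 0 0
H H H 1 1 1
H H H H H H
H H H H H H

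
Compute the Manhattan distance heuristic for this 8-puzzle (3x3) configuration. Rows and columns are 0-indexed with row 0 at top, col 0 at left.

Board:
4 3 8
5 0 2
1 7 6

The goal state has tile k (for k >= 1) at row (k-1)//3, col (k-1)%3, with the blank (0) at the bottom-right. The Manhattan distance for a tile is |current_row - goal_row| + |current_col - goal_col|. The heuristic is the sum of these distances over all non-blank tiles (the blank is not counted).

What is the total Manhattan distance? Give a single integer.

Answer: 12

Derivation:
Tile 4: at (0,0), goal (1,0), distance |0-1|+|0-0| = 1
Tile 3: at (0,1), goal (0,2), distance |0-0|+|1-2| = 1
Tile 8: at (0,2), goal (2,1), distance |0-2|+|2-1| = 3
Tile 5: at (1,0), goal (1,1), distance |1-1|+|0-1| = 1
Tile 2: at (1,2), goal (0,1), distance |1-0|+|2-1| = 2
Tile 1: at (2,0), goal (0,0), distance |2-0|+|0-0| = 2
Tile 7: at (2,1), goal (2,0), distance |2-2|+|1-0| = 1
Tile 6: at (2,2), goal (1,2), distance |2-1|+|2-2| = 1
Sum: 1 + 1 + 3 + 1 + 2 + 2 + 1 + 1 = 12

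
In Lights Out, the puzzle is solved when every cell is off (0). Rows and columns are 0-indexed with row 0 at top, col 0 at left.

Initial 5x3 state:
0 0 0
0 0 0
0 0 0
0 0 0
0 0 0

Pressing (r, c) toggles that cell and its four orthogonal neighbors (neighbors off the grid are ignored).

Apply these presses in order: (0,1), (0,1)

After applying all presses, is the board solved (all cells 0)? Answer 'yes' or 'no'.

After press 1 at (0,1):
1 1 1
0 1 0
0 0 0
0 0 0
0 0 0

After press 2 at (0,1):
0 0 0
0 0 0
0 0 0
0 0 0
0 0 0

Lights still on: 0

Answer: yes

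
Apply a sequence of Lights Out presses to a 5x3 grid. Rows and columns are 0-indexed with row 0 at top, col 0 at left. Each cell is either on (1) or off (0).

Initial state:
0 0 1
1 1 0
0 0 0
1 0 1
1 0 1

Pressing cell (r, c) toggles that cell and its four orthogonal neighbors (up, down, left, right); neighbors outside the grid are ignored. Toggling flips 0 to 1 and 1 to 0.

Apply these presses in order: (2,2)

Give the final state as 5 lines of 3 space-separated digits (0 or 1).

After press 1 at (2,2):
0 0 1
1 1 1
0 1 1
1 0 0
1 0 1

Answer: 0 0 1
1 1 1
0 1 1
1 0 0
1 0 1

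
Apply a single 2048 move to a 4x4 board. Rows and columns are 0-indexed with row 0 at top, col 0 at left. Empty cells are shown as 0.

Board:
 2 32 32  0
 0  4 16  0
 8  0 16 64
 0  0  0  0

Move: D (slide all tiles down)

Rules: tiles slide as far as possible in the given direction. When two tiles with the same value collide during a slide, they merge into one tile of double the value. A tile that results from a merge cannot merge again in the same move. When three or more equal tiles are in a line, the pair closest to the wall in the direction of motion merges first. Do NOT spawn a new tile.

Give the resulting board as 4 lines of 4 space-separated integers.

Answer:  0  0  0  0
 0  0  0  0
 2 32 32  0
 8  4 32 64

Derivation:
Slide down:
col 0: [2, 0, 8, 0] -> [0, 0, 2, 8]
col 1: [32, 4, 0, 0] -> [0, 0, 32, 4]
col 2: [32, 16, 16, 0] -> [0, 0, 32, 32]
col 3: [0, 0, 64, 0] -> [0, 0, 0, 64]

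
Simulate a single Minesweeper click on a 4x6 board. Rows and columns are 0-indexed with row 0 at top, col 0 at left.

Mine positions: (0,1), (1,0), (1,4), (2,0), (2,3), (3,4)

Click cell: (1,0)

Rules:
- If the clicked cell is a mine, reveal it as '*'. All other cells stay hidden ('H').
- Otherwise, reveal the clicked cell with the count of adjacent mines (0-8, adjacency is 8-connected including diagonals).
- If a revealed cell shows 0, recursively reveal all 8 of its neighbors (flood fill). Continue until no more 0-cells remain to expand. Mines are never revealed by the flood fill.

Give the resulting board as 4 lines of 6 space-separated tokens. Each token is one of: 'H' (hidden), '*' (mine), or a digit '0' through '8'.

H H H H H H
* H H H H H
H H H H H H
H H H H H H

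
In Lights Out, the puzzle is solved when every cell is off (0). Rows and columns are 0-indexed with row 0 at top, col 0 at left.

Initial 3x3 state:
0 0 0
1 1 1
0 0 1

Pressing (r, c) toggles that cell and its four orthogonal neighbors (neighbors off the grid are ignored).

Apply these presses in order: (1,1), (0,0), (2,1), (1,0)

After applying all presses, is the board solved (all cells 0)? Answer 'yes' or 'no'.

Answer: yes

Derivation:
After press 1 at (1,1):
0 1 0
0 0 0
0 1 1

After press 2 at (0,0):
1 0 0
1 0 0
0 1 1

After press 3 at (2,1):
1 0 0
1 1 0
1 0 0

After press 4 at (1,0):
0 0 0
0 0 0
0 0 0

Lights still on: 0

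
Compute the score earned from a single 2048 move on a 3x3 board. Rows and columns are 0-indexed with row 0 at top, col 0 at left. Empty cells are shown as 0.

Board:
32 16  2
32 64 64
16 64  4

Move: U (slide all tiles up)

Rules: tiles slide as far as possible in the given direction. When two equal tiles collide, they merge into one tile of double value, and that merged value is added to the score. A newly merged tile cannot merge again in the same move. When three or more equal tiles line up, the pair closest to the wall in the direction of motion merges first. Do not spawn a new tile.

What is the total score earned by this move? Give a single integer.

Answer: 192

Derivation:
Slide up:
col 0: [32, 32, 16] -> [64, 16, 0]  score +64 (running 64)
col 1: [16, 64, 64] -> [16, 128, 0]  score +128 (running 192)
col 2: [2, 64, 4] -> [2, 64, 4]  score +0 (running 192)
Board after move:
 64  16   2
 16 128  64
  0   0   4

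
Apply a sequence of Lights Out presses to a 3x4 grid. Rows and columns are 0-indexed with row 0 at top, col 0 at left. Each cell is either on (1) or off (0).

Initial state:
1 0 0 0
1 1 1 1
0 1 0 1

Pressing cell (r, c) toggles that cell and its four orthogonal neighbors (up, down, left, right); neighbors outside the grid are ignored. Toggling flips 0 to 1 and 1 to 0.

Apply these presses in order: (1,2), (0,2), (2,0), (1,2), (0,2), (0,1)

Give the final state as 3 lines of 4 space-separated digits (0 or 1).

After press 1 at (1,2):
1 0 1 0
1 0 0 0
0 1 1 1

After press 2 at (0,2):
1 1 0 1
1 0 1 0
0 1 1 1

After press 3 at (2,0):
1 1 0 1
0 0 1 0
1 0 1 1

After press 4 at (1,2):
1 1 1 1
0 1 0 1
1 0 0 1

After press 5 at (0,2):
1 0 0 0
0 1 1 1
1 0 0 1

After press 6 at (0,1):
0 1 1 0
0 0 1 1
1 0 0 1

Answer: 0 1 1 0
0 0 1 1
1 0 0 1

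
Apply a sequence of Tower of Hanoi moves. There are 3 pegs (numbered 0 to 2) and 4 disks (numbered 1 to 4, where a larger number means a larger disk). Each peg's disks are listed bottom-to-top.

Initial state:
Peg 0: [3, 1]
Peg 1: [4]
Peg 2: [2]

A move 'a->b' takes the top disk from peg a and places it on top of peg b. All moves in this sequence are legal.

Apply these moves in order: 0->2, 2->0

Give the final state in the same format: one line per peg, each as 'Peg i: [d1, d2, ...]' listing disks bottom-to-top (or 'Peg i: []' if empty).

After move 1 (0->2):
Peg 0: [3]
Peg 1: [4]
Peg 2: [2, 1]

After move 2 (2->0):
Peg 0: [3, 1]
Peg 1: [4]
Peg 2: [2]

Answer: Peg 0: [3, 1]
Peg 1: [4]
Peg 2: [2]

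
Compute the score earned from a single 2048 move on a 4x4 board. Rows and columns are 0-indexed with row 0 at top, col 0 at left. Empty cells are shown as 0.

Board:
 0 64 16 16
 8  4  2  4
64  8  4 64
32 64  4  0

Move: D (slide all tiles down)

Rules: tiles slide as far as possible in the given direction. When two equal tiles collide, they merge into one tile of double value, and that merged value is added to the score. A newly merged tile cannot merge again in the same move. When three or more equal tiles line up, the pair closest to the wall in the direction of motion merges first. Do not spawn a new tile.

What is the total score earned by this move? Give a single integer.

Slide down:
col 0: [0, 8, 64, 32] -> [0, 8, 64, 32]  score +0 (running 0)
col 1: [64, 4, 8, 64] -> [64, 4, 8, 64]  score +0 (running 0)
col 2: [16, 2, 4, 4] -> [0, 16, 2, 8]  score +8 (running 8)
col 3: [16, 4, 64, 0] -> [0, 16, 4, 64]  score +0 (running 8)
Board after move:
 0 64  0  0
 8  4 16 16
64  8  2  4
32 64  8 64

Answer: 8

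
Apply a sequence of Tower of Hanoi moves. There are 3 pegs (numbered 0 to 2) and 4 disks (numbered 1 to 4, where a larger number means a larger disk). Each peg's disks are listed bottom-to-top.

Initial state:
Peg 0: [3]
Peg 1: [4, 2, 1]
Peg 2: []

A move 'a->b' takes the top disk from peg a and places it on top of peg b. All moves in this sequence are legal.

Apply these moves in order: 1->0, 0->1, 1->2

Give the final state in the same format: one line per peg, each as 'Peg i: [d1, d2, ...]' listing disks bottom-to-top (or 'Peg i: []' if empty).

Answer: Peg 0: [3]
Peg 1: [4, 2]
Peg 2: [1]

Derivation:
After move 1 (1->0):
Peg 0: [3, 1]
Peg 1: [4, 2]
Peg 2: []

After move 2 (0->1):
Peg 0: [3]
Peg 1: [4, 2, 1]
Peg 2: []

After move 3 (1->2):
Peg 0: [3]
Peg 1: [4, 2]
Peg 2: [1]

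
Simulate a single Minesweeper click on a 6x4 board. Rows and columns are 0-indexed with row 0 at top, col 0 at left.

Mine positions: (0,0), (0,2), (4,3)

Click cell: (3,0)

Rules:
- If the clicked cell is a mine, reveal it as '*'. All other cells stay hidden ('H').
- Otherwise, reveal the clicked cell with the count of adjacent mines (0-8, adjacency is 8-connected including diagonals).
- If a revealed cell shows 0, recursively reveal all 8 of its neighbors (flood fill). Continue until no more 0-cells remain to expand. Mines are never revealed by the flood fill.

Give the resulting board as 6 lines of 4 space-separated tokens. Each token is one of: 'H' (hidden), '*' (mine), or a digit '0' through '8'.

H H H H
1 2 1 1
0 0 0 0
0 0 1 1
0 0 1 H
0 0 1 H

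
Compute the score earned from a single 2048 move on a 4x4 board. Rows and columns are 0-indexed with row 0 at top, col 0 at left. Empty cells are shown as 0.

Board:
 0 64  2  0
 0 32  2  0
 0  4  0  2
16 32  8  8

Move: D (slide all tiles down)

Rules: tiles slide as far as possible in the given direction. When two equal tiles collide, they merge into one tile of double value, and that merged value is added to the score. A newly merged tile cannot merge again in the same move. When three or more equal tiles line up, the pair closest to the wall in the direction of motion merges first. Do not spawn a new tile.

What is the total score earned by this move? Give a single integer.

Slide down:
col 0: [0, 0, 0, 16] -> [0, 0, 0, 16]  score +0 (running 0)
col 1: [64, 32, 4, 32] -> [64, 32, 4, 32]  score +0 (running 0)
col 2: [2, 2, 0, 8] -> [0, 0, 4, 8]  score +4 (running 4)
col 3: [0, 0, 2, 8] -> [0, 0, 2, 8]  score +0 (running 4)
Board after move:
 0 64  0  0
 0 32  0  0
 0  4  4  2
16 32  8  8

Answer: 4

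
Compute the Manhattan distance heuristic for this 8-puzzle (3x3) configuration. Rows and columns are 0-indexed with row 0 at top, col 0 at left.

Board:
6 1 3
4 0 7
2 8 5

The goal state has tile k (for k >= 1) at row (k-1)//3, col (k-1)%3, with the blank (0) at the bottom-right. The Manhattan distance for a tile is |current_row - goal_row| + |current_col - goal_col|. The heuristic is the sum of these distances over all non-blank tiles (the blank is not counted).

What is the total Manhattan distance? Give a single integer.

Tile 6: at (0,0), goal (1,2), distance |0-1|+|0-2| = 3
Tile 1: at (0,1), goal (0,0), distance |0-0|+|1-0| = 1
Tile 3: at (0,2), goal (0,2), distance |0-0|+|2-2| = 0
Tile 4: at (1,0), goal (1,0), distance |1-1|+|0-0| = 0
Tile 7: at (1,2), goal (2,0), distance |1-2|+|2-0| = 3
Tile 2: at (2,0), goal (0,1), distance |2-0|+|0-1| = 3
Tile 8: at (2,1), goal (2,1), distance |2-2|+|1-1| = 0
Tile 5: at (2,2), goal (1,1), distance |2-1|+|2-1| = 2
Sum: 3 + 1 + 0 + 0 + 3 + 3 + 0 + 2 = 12

Answer: 12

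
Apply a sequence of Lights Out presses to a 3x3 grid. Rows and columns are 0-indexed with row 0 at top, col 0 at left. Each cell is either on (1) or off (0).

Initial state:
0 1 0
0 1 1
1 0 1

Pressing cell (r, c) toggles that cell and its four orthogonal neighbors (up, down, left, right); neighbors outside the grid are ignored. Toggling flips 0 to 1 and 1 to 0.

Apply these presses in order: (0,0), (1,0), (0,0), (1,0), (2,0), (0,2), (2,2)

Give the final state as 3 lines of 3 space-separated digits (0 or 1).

Answer: 0 0 1
1 1 1
0 0 0

Derivation:
After press 1 at (0,0):
1 0 0
1 1 1
1 0 1

After press 2 at (1,0):
0 0 0
0 0 1
0 0 1

After press 3 at (0,0):
1 1 0
1 0 1
0 0 1

After press 4 at (1,0):
0 1 0
0 1 1
1 0 1

After press 5 at (2,0):
0 1 0
1 1 1
0 1 1

After press 6 at (0,2):
0 0 1
1 1 0
0 1 1

After press 7 at (2,2):
0 0 1
1 1 1
0 0 0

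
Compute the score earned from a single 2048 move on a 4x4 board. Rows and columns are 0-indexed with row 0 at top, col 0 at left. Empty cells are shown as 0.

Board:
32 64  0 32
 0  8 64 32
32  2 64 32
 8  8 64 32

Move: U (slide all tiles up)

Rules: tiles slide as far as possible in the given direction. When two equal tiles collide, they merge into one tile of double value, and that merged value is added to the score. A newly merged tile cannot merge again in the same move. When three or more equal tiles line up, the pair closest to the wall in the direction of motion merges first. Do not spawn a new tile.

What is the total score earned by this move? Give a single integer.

Slide up:
col 0: [32, 0, 32, 8] -> [64, 8, 0, 0]  score +64 (running 64)
col 1: [64, 8, 2, 8] -> [64, 8, 2, 8]  score +0 (running 64)
col 2: [0, 64, 64, 64] -> [128, 64, 0, 0]  score +128 (running 192)
col 3: [32, 32, 32, 32] -> [64, 64, 0, 0]  score +128 (running 320)
Board after move:
 64  64 128  64
  8   8  64  64
  0   2   0   0
  0   8   0   0

Answer: 320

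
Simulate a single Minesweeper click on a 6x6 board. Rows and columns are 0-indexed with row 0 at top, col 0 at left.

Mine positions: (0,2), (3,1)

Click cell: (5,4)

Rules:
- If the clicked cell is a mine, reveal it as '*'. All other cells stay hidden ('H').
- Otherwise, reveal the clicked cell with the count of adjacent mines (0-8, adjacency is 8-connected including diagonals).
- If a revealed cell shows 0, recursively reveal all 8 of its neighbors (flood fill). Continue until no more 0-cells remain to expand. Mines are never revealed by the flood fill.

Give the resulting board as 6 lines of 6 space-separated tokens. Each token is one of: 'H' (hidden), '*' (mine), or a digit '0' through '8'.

H H H 1 0 0
H H 1 1 0 0
H H 1 0 0 0
H H 1 0 0 0
1 1 1 0 0 0
0 0 0 0 0 0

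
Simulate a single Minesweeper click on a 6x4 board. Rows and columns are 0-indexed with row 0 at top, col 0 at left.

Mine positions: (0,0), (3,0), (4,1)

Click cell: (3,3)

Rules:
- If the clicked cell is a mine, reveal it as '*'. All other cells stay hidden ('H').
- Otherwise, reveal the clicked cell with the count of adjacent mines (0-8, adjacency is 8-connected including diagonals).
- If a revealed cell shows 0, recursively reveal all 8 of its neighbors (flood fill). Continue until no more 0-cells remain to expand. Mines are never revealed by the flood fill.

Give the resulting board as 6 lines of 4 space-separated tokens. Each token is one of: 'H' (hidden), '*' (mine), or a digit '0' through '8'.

H 1 0 0
H 1 0 0
H 1 0 0
H 2 1 0
H H 1 0
H H 1 0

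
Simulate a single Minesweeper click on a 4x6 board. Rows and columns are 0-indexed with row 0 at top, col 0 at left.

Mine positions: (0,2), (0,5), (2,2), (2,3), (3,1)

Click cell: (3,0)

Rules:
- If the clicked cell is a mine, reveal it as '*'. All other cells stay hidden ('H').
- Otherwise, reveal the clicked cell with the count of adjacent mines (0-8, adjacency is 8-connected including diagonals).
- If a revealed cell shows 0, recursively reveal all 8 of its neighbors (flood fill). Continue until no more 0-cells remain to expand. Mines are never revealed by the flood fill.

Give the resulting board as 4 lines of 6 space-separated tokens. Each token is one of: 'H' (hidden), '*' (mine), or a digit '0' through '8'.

H H H H H H
H H H H H H
H H H H H H
1 H H H H H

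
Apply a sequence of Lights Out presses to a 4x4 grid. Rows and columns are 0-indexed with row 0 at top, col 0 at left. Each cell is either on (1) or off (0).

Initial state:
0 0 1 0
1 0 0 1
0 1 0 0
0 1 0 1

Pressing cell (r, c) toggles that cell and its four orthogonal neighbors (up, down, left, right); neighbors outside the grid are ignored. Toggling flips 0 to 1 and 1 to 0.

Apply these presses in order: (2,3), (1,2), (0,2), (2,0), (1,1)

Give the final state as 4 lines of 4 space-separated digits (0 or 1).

Answer: 0 0 1 1
1 0 1 1
1 1 0 1
1 1 0 0

Derivation:
After press 1 at (2,3):
0 0 1 0
1 0 0 0
0 1 1 1
0 1 0 0

After press 2 at (1,2):
0 0 0 0
1 1 1 1
0 1 0 1
0 1 0 0

After press 3 at (0,2):
0 1 1 1
1 1 0 1
0 1 0 1
0 1 0 0

After press 4 at (2,0):
0 1 1 1
0 1 0 1
1 0 0 1
1 1 0 0

After press 5 at (1,1):
0 0 1 1
1 0 1 1
1 1 0 1
1 1 0 0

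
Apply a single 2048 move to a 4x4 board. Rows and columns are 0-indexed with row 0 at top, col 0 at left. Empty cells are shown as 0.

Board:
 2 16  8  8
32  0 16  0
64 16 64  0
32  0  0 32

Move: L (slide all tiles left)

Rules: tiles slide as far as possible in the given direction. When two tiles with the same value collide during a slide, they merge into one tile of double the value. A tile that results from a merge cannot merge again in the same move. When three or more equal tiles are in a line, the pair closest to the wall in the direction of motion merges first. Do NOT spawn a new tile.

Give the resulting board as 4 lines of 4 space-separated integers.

Answer:  2 16 16  0
32 16  0  0
64 16 64  0
64  0  0  0

Derivation:
Slide left:
row 0: [2, 16, 8, 8] -> [2, 16, 16, 0]
row 1: [32, 0, 16, 0] -> [32, 16, 0, 0]
row 2: [64, 16, 64, 0] -> [64, 16, 64, 0]
row 3: [32, 0, 0, 32] -> [64, 0, 0, 0]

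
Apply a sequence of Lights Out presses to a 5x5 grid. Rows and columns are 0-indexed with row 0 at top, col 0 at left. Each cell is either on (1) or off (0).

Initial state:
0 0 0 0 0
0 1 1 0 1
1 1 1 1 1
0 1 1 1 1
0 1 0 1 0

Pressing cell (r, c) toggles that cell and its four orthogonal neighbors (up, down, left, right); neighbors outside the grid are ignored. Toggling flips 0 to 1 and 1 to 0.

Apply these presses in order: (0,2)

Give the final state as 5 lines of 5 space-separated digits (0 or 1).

Answer: 0 1 1 1 0
0 1 0 0 1
1 1 1 1 1
0 1 1 1 1
0 1 0 1 0

Derivation:
After press 1 at (0,2):
0 1 1 1 0
0 1 0 0 1
1 1 1 1 1
0 1 1 1 1
0 1 0 1 0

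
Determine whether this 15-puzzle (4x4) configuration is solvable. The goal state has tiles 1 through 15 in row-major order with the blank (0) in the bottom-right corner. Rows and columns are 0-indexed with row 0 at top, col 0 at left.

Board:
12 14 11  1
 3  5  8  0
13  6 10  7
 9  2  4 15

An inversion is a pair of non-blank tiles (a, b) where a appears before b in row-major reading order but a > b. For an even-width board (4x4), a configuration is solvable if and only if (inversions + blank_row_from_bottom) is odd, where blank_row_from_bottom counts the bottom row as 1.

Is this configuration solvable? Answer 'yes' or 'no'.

Inversions: 56
Blank is in row 1 (0-indexed from top), which is row 3 counting from the bottom (bottom = 1).
56 + 3 = 59, which is odd, so the puzzle is solvable.

Answer: yes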